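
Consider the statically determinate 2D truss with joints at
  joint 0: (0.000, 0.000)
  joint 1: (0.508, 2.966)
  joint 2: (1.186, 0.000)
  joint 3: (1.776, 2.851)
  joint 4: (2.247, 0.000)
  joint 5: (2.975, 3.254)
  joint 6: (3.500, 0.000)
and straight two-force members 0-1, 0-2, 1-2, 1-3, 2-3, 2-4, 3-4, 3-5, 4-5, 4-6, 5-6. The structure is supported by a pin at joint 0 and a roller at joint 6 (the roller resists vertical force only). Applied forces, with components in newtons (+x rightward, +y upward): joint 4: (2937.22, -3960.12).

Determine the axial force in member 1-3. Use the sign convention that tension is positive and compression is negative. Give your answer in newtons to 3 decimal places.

-581.276

N=7 nodes, M=11 members, R=3 reactions → 2N=14, M+R=14
member 0 (0-1): L=3.0092, (cx,cy)=(0.1688,0.9856)
member 1 (0-2): L=1.1860, (cx,cy)=(1.0000,0.0000)
member 2 (1-2): L=3.0425, (cx,cy)=(0.2228,-0.9749)
member 3 (1-3): L=1.2732, (cx,cy)=(0.9959,-0.0903)
member 4 (2-3): L=2.9114, (cx,cy)=(0.2027,0.9793)
member 5 (2-4): L=1.0610, (cx,cy)=(1.0000,0.0000)
member 6 (3-4): L=2.8896, (cx,cy)=(0.1630,-0.9866)
member 7 (3-5): L=1.2649, (cx,cy)=(0.9479,0.3186)
member 8 (4-5): L=3.3344, (cx,cy)=(0.2183,0.9759)
member 9 (4-6): L=1.2530, (cx,cy)=(1.0000,0.0000)
member 10 (5-6): L=3.2961, (cx,cy)=(0.1593,-0.9872)
solve A·x = −loads:
  F[0-1] = -1438.3671 N (compression)
  F[0-2] = +3180.0397 N (tension)
  F[1-2] = +1508.1490 N (tension)
  F[1-3] = -581.2756 N (compression)
  F[2-3] = -1501.3777 N (compression)
  F[2-4] = +3820.3754 N (tension)
  F[3-4] = +1076.3106 N (tension)
  F[3-5] = -1116.7855 N (compression)
  F[4-5] = +2969.8491 N (tension)
  F[4-6] = +410.1901 N (tension)
  F[5-6] = -2575.2745 N (compression)
  Rx@0 = -2937.2200 N
  Ry@0 = +1417.7230 N
  Ry@6 = +2542.3970 N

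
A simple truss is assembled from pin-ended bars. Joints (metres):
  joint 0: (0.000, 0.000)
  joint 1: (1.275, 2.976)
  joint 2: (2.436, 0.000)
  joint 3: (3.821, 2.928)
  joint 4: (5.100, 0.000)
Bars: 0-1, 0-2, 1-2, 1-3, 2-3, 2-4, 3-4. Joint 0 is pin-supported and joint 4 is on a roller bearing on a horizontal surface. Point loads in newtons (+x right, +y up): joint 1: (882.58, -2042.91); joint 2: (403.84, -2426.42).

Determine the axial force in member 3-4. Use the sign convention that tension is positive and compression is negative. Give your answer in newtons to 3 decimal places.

N=5 nodes, M=7 members, R=3 reactions → 2N=10, M+R=10
member 0 (0-1): L=3.2376, (cx,cy)=(0.3938,0.9192)
member 1 (0-2): L=2.4360, (cx,cy)=(1.0000,0.0000)
member 2 (1-2): L=3.1944, (cx,cy)=(0.3634,-0.9316)
member 3 (1-3): L=2.5465, (cx,cy)=(0.9998,-0.0188)
member 4 (2-3): L=3.2390, (cx,cy)=(0.4276,0.9040)
member 5 (2-4): L=2.6640, (cx,cy)=(1.0000,0.0000)
member 6 (3-4): L=3.1952, (cx,cy)=(0.4003,-0.9164)
solve A·x = −loads:
  F[0-1] = -2485.4615 N (compression)
  F[0-2] = +2265.2133 N (tension)
  F[1-2] = +299.3210 N (tension)
  F[1-3] = -1970.5096 N (compression)
  F[2-3] = +2375.7060 N (tension)
  F[2-4] = +954.3189 N (tension)
  F[3-4] = -2384.0486 N (compression)
  Rx@0 = -1286.4200 N
  Ry@0 = +2284.6187 N
  Ry@4 = +2184.7113 N

-2384.049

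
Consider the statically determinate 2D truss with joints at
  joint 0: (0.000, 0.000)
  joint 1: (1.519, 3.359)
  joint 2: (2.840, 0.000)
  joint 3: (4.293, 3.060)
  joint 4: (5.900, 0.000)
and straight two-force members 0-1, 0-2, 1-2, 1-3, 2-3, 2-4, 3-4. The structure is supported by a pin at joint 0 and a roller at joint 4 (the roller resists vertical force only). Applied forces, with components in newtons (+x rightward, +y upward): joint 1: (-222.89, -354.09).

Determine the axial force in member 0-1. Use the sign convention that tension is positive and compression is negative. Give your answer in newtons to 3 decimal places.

-427.830

N=5 nodes, M=7 members, R=3 reactions → 2N=10, M+R=10
member 0 (0-1): L=3.6865, (cx,cy)=(0.4120,0.9112)
member 1 (0-2): L=2.8400, (cx,cy)=(1.0000,0.0000)
member 2 (1-2): L=3.6094, (cx,cy)=(0.3660,-0.9306)
member 3 (1-3): L=2.7901, (cx,cy)=(0.9942,-0.1072)
member 4 (2-3): L=3.3874, (cx,cy)=(0.4289,0.9033)
member 5 (2-4): L=3.0600, (cx,cy)=(1.0000,0.0000)
member 6 (3-4): L=3.4563, (cx,cy)=(0.4649,-0.8853)
solve A·x = −loads:
  F[0-1] = -427.8298 N (compression)
  F[0-2] = -46.6050 N (compression)
  F[1-2] = +34.4598 N (tension)
  F[1-3] = +34.1901 N (tension)
  F[2-3] = -35.5007 N (compression)
  F[2-4] = -18.7657 N (compression)
  F[3-4] = +40.3609 N (tension)
  Rx@0 = +222.8900 N
  Ry@0 = +389.8230 N
  Ry@4 = -35.7330 N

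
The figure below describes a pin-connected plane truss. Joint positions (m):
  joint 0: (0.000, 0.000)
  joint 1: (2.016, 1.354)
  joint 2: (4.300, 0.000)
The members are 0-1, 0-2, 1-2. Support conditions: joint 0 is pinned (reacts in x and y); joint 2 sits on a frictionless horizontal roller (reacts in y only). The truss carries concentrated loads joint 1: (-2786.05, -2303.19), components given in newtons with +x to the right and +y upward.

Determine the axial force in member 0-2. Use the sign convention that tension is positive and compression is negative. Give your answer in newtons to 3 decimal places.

N=3 nodes, M=3 members, R=3 reactions → 2N=6, M+R=6
member 0 (0-1): L=2.4285, (cx,cy)=(0.8301,0.5575)
member 1 (0-2): L=4.3000, (cx,cy)=(1.0000,0.0000)
member 2 (1-2): L=2.6552, (cx,cy)=(0.8602,-0.5099)
solve A·x = −loads:
  F[0-1] = -3767.6607 N (compression)
  F[0-2] = +341.6543 N (tension)
  F[1-2] = -397.1774 N (compression)
  Rx@0 = +2786.0500 N
  Ry@0 = +2100.6506 N
  Ry@2 = +202.5394 N

341.654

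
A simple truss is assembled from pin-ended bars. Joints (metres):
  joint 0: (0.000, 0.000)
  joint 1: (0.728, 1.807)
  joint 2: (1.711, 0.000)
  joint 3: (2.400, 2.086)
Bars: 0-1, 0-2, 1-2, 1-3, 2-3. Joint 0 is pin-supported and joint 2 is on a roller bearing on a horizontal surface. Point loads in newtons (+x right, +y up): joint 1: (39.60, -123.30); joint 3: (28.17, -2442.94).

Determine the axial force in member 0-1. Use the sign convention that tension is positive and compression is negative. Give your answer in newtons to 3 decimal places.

N=4 nodes, M=5 members, R=3 reactions → 2N=8, M+R=8
member 0 (0-1): L=1.9481, (cx,cy)=(0.3737,0.9276)
member 1 (0-2): L=1.7110, (cx,cy)=(1.0000,0.0000)
member 2 (1-2): L=2.0571, (cx,cy)=(0.4779,-0.8784)
member 3 (1-3): L=1.6951, (cx,cy)=(0.9864,0.1646)
member 4 (2-3): L=2.1968, (cx,cy)=(0.3136,0.9495)
solve A·x = −loads:
  F[0-1] = +1066.3231 N (tension)
  F[0-2] = -330.7049 N (compression)
  F[1-2] = -1098.4316 N (compression)
  F[1-3] = +895.9955 N (tension)
  F[2-3] = -2728.0573 N (compression)
  Rx@0 = -67.7700 N
  Ry@0 = -989.0716 N
  Ry@2 = +3555.3116 N

1066.323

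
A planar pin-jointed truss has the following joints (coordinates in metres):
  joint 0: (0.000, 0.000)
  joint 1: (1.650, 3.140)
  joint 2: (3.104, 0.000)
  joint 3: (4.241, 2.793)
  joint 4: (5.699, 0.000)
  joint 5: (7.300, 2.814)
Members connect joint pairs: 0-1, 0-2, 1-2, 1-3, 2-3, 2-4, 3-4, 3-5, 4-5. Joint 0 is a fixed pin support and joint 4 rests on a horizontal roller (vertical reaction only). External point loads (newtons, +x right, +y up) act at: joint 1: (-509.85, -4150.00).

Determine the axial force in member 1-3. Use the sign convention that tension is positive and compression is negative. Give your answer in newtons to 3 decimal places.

-818.369

N=6 nodes, M=9 members, R=3 reactions → 2N=12, M+R=12
member 0 (0-1): L=3.5471, (cx,cy)=(0.4652,0.8852)
member 1 (0-2): L=3.1040, (cx,cy)=(1.0000,0.0000)
member 2 (1-2): L=3.4603, (cx,cy)=(0.4202,-0.9074)
member 3 (1-3): L=2.6141, (cx,cy)=(0.9912,-0.1327)
member 4 (2-3): L=3.0156, (cx,cy)=(0.3770,0.9262)
member 5 (2-4): L=2.5950, (cx,cy)=(1.0000,0.0000)
member 6 (3-4): L=3.1507, (cx,cy)=(0.4628,-0.8865)
member 7 (3-5): L=3.0591, (cx,cy)=(1.0000,0.0069)
member 8 (4-5): L=3.2376, (cx,cy)=(0.4945,0.8692)
solve A·x = −loads:
  F[0-1] = -3648.1028 N (compression)
  F[0-2] = +1187.1211 N (tension)
  F[1-2] = -894.8112 N (compression)
  F[1-3] = -818.3686 N (compression)
  F[2-3] = +876.6858 N (tension)
  F[2-4] = +480.5776 N (tension)
  F[3-4] = -1038.5000 N (compression)
  F[3-5] = +0.0000 N (tension)
  F[4-5] = -0.0000 N (compression)
  Rx@0 = +509.8500 N
  Ry@0 = +3229.3874 N
  Ry@4 = +920.6126 N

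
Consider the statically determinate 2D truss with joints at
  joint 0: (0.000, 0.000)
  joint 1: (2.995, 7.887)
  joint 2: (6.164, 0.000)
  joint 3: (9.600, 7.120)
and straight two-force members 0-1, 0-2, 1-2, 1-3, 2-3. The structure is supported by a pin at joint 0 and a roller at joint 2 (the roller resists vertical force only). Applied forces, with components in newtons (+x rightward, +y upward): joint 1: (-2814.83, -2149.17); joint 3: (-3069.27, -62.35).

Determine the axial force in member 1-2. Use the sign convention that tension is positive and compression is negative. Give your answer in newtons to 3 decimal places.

N=4 nodes, M=5 members, R=3 reactions → 2N=8, M+R=8
member 0 (0-1): L=8.4365, (cx,cy)=(0.3550,0.9349)
member 1 (0-2): L=6.1640, (cx,cy)=(1.0000,0.0000)
member 2 (1-2): L=8.4998, (cx,cy)=(0.3728,-0.9279)
member 3 (1-3): L=6.6494, (cx,cy)=(0.9933,-0.1153)
member 4 (2-3): L=7.9057, (cx,cy)=(0.4346,0.9006)
solve A·x = −loads:
  F[0-1] = -8789.6230 N (compression)
  F[0-2] = -2763.7453 N (compression)
  F[1-2] = +6899.5962 N (tension)
  F[1-3] = -2897.2431 N (compression)
  F[2-3] = -440.3047 N (compression)
  Rx@0 = +5884.1000 N
  Ry@0 = +8217.1077 N
  Ry@2 = -6005.5877 N

6899.596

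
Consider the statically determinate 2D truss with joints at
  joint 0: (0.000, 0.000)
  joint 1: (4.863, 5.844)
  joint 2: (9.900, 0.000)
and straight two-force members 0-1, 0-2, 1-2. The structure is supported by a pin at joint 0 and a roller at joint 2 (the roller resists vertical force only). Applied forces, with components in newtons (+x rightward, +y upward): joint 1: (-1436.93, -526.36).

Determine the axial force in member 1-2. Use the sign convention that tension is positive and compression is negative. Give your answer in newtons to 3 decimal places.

N=3 nodes, M=3 members, R=3 reactions → 2N=6, M+R=6
member 0 (0-1): L=7.6027, (cx,cy)=(0.6396,0.7687)
member 1 (0-2): L=9.9000, (cx,cy)=(1.0000,0.0000)
member 2 (1-2): L=7.7152, (cx,cy)=(0.6529,-0.7575)
solve A·x = −loads:
  F[0-1] = -1451.8897 N (compression)
  F[0-2] = -508.2420 N (compression)
  F[1-2] = +778.4731 N (tension)
  Rx@0 = +1436.9300 N
  Ry@0 = +1116.0297 N
  Ry@2 = -589.6697 N

778.473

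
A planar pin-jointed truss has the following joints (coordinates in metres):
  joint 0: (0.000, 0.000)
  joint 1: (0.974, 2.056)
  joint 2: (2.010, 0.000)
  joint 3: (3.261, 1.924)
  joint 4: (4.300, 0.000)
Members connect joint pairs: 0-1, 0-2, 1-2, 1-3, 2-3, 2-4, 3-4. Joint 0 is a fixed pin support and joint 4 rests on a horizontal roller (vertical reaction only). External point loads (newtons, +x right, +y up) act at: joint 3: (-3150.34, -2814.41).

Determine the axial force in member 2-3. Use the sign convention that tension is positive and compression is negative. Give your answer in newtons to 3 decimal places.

-2637.370

N=5 nodes, M=7 members, R=3 reactions → 2N=10, M+R=10
member 0 (0-1): L=2.2750, (cx,cy)=(0.4281,0.9037)
member 1 (0-2): L=2.0100, (cx,cy)=(1.0000,0.0000)
member 2 (1-2): L=2.3023, (cx,cy)=(0.4500,-0.8930)
member 3 (1-3): L=2.2908, (cx,cy)=(0.9983,-0.0576)
member 4 (2-3): L=2.2949, (cx,cy)=(0.5451,0.8384)
member 5 (2-4): L=2.2900, (cx,cy)=(1.0000,0.0000)
member 6 (3-4): L=2.1866, (cx,cy)=(0.4752,-0.8799)
solve A·x = −loads:
  F[0-1] = -2312.2584 N (compression)
  F[0-2] = -2160.4064 N (compression)
  F[1-2] = +2475.9177 N (tension)
  F[1-3] = -2107.5768 N (compression)
  F[2-3] = -2637.3700 N (compression)
  F[2-4] = +391.3941 N (tension)
  F[3-4] = -823.7048 N (compression)
  Rx@0 = +3150.3400 N
  Ry@0 = +2089.6340 N
  Ry@4 = +724.7760 N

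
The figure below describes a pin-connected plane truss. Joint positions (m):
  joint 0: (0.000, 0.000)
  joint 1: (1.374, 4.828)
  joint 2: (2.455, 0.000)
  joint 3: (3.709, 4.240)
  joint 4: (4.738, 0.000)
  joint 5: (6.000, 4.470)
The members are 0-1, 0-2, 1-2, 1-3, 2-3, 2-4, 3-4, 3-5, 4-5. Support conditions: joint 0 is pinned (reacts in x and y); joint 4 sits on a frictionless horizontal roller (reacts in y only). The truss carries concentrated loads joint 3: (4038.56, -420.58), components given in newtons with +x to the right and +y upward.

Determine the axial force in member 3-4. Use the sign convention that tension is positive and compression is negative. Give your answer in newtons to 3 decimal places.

-4057.780

N=6 nodes, M=9 members, R=3 reactions → 2N=12, M+R=12
member 0 (0-1): L=5.0197, (cx,cy)=(0.2737,0.9618)
member 1 (0-2): L=2.4550, (cx,cy)=(1.0000,0.0000)
member 2 (1-2): L=4.9475, (cx,cy)=(0.2185,-0.9758)
member 3 (1-3): L=2.4079, (cx,cy)=(0.9697,-0.2442)
member 4 (2-3): L=4.4216, (cx,cy)=(0.2836,0.9589)
member 5 (2-4): L=2.2830, (cx,cy)=(1.0000,0.0000)
member 6 (3-4): L=4.3631, (cx,cy)=(0.2358,-0.9718)
member 7 (3-5): L=2.3025, (cx,cy)=(0.9950,0.0999)
member 8 (4-5): L=4.6447, (cx,cy)=(0.2717,0.9624)
solve A·x = −loads:
  F[0-1] = +3662.6133 N (tension)
  F[0-2] = +3036.0253 N (tension)
  F[1-2] = -4099.8263 N (compression)
  F[1-3] = +1957.5801 N (tension)
  F[2-3] = +4172.0767 N (tension)
  F[2-4] = +956.9979 N (tension)
  F[3-4] = -4057.7798 N (compression)
  F[3-5] = -0.0000 N (tension)
  F[4-5] = +0.0000 N (tension)
  Rx@0 = -4038.5600 N
  Ry@0 = -3522.7348 N
  Ry@4 = +3943.3148 N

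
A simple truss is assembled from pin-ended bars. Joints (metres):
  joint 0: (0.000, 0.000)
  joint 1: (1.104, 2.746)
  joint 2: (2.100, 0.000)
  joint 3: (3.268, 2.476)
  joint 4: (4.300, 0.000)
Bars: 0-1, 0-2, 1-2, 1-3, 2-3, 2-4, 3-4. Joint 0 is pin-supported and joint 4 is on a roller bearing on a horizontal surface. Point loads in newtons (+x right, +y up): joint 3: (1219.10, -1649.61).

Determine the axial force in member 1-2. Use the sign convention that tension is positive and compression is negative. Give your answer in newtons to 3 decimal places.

-358.118

N=5 nodes, M=7 members, R=3 reactions → 2N=10, M+R=10
member 0 (0-1): L=2.9596, (cx,cy)=(0.3730,0.9278)
member 1 (0-2): L=2.1000, (cx,cy)=(1.0000,0.0000)
member 2 (1-2): L=2.9210, (cx,cy)=(0.3410,-0.9401)
member 3 (1-3): L=2.1808, (cx,cy)=(0.9923,-0.1238)
member 4 (2-3): L=2.7377, (cx,cy)=(0.4266,0.9044)
member 5 (2-4): L=2.2000, (cx,cy)=(1.0000,0.0000)
member 6 (3-4): L=2.6825, (cx,cy)=(0.3847,-0.9230)
solve A·x = −loads:
  F[0-1] = +329.8781 N (tension)
  F[0-2] = +1096.0485 N (tension)
  F[1-2] = -358.1177 N (compression)
  F[1-3] = +247.0610 N (tension)
  F[2-3] = +372.2346 N (tension)
  F[2-4] = +815.1293 N (tension)
  F[3-4] = -2118.7529 N (compression)
  Rx@0 = -1219.1000 N
  Ry@0 = -306.0684 N
  Ry@4 = +1955.6784 N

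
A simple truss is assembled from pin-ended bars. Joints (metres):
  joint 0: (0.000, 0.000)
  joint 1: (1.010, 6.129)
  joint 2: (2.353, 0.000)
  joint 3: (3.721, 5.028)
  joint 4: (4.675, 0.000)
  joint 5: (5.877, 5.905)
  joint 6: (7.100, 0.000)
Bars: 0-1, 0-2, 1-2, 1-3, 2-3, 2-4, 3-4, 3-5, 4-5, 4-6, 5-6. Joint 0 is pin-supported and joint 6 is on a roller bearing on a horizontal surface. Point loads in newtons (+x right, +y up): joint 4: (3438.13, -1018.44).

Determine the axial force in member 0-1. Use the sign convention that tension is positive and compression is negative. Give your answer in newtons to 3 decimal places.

N=7 nodes, M=11 members, R=3 reactions → 2N=14, M+R=14
member 0 (0-1): L=6.2117, (cx,cy)=(0.1626,0.9867)
member 1 (0-2): L=2.3530, (cx,cy)=(1.0000,0.0000)
member 2 (1-2): L=6.2744, (cx,cy)=(0.2140,-0.9768)
member 3 (1-3): L=2.9260, (cx,cy)=(0.9265,-0.3763)
member 4 (2-3): L=5.2108, (cx,cy)=(0.2625,0.9649)
member 5 (2-4): L=2.3220, (cx,cy)=(1.0000,0.0000)
member 6 (3-4): L=5.1177, (cx,cy)=(0.1864,-0.9825)
member 7 (3-5): L=2.3275, (cx,cy)=(0.9263,0.3768)
member 8 (4-5): L=6.0261, (cx,cy)=(0.1995,0.9799)
member 9 (4-6): L=2.4250, (cx,cy)=(1.0000,0.0000)
member 10 (5-6): L=6.0303, (cx,cy)=(0.2028,-0.9792)
solve A·x = −loads:
  F[0-1] = -352.5389 N (compression)
  F[0-2] = +3495.4519 N (tension)
  F[1-2] = +417.0457 N (tension)
  F[1-3] = -158.2156 N (compression)
  F[2-3] = -422.1893 N (compression)
  F[2-4] = +3695.5565 N (tension)
  F[3-4] = +229.7401 N (tension)
  F[3-5] = -324.1427 N (compression)
  F[4-5] = +808.9836 N (tension)
  F[4-6] = +138.8882 N (tension)
  F[5-6] = -684.8243 N (compression)
  Rx@0 = -3438.1300 N
  Ry@0 = +347.8475 N
  Ry@6 = +670.5925 N

-352.539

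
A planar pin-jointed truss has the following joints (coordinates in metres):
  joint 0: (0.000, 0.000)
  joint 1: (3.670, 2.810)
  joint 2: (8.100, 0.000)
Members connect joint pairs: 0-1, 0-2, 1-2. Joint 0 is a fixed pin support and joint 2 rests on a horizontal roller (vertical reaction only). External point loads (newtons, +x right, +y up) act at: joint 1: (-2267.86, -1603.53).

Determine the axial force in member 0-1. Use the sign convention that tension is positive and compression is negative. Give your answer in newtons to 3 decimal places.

N=3 nodes, M=3 members, R=3 reactions → 2N=6, M+R=6
member 0 (0-1): L=4.6222, (cx,cy)=(0.7940,0.6079)
member 1 (0-2): L=8.1000, (cx,cy)=(1.0000,0.0000)
member 2 (1-2): L=5.2460, (cx,cy)=(0.8444,-0.5356)
solve A·x = −loads:
  F[0-1] = -2736.7276 N (compression)
  F[0-2] = -94.9278 N (compression)
  F[1-2] = +112.4143 N (tension)
  Rx@0 = +2267.8600 N
  Ry@0 = +1663.7438 N
  Ry@2 = -60.2138 N

-2736.728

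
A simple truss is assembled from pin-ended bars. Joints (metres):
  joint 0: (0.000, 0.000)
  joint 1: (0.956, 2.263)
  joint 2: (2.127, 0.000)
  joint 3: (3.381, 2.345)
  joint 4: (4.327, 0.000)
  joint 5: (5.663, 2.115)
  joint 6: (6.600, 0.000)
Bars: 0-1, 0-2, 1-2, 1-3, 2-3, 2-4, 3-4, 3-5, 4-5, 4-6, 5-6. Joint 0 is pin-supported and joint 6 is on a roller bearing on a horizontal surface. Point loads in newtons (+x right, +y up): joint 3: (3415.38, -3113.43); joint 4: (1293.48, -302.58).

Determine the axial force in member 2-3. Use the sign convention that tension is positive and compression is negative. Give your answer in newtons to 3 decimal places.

-449.558

N=7 nodes, M=11 members, R=3 reactions → 2N=14, M+R=14
member 0 (0-1): L=2.4566, (cx,cy)=(0.3891,0.9212)
member 1 (0-2): L=2.1270, (cx,cy)=(1.0000,0.0000)
member 2 (1-2): L=2.5480, (cx,cy)=(0.4596,-0.8881)
member 3 (1-3): L=2.4264, (cx,cy)=(0.9994,0.0338)
member 4 (2-3): L=2.6592, (cx,cy)=(0.4716,0.8818)
member 5 (2-4): L=2.2000, (cx,cy)=(1.0000,0.0000)
member 6 (3-4): L=2.5286, (cx,cy)=(0.3741,-0.9274)
member 7 (3-5): L=2.2936, (cx,cy)=(0.9950,-0.1003)
member 8 (4-5): L=2.5016, (cx,cy)=(0.5341,0.8455)
member 9 (4-6): L=2.2730, (cx,cy)=(1.0000,0.0000)
member 10 (5-6): L=2.3133, (cx,cy)=(0.4051,-0.9143)
solve A·x = −loads:
  F[0-1] = -444.2333 N (compression)
  F[0-2] = +4881.7328 N (tension)
  F[1-2] = +446.3646 N (tension)
  F[1-3] = -378.2257 N (compression)
  F[2-3] = -449.5578 N (compression)
  F[2-4] = +5298.8648 N (tension)
  F[3-4] = -2585.7932 N (compression)
  F[3-5] = -3053.3885 N (compression)
  F[4-5] = +3194.2688 N (tension)
  F[4-6] = +1332.0877 N (tension)
  F[5-6] = -3288.6569 N (compression)
  Rx@0 = -4708.8600 N
  Ry@0 = +409.2166 N
  Ry@6 = +3006.7934 N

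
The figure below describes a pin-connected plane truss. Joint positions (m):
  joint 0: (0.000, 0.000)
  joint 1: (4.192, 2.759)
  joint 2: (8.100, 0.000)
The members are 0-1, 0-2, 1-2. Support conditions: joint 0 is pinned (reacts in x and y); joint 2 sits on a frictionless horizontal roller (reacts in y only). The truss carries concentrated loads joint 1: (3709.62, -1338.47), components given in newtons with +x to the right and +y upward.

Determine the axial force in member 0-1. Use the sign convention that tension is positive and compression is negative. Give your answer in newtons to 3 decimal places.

1123.724

N=3 nodes, M=3 members, R=3 reactions → 2N=6, M+R=6
member 0 (0-1): L=5.0185, (cx,cy)=(0.8353,0.5498)
member 1 (0-2): L=8.1000, (cx,cy)=(1.0000,0.0000)
member 2 (1-2): L=4.7838, (cx,cy)=(0.8169,-0.5767)
solve A·x = −loads:
  F[0-1] = +1123.7245 N (tension)
  F[0-2] = +2770.9550 N (tension)
  F[1-2] = -3391.9236 N (compression)
  Rx@0 = -3709.6200 N
  Ry@0 = -617.7902 N
  Ry@2 = +1956.2602 N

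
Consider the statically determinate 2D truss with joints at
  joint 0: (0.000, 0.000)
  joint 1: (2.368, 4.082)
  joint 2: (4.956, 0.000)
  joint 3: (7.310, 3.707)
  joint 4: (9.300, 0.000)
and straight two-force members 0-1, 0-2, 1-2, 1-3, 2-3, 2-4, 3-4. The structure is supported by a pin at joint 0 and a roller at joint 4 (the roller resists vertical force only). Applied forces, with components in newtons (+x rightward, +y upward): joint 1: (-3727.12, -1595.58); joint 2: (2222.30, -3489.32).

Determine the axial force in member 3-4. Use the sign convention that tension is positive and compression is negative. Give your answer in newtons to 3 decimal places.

-714.829

N=5 nodes, M=7 members, R=3 reactions → 2N=10, M+R=10
member 0 (0-1): L=4.7191, (cx,cy)=(0.5018,0.8650)
member 1 (0-2): L=4.9560, (cx,cy)=(1.0000,0.0000)
member 2 (1-2): L=4.8333, (cx,cy)=(0.5355,-0.8446)
member 3 (1-3): L=4.9562, (cx,cy)=(0.9971,-0.0757)
member 4 (2-3): L=4.3913, (cx,cy)=(0.5361,0.8442)
member 5 (2-4): L=4.3440, (cx,cy)=(1.0000,0.0000)
member 6 (3-4): L=4.2074, (cx,cy)=(0.4730,-0.8811)
solve A·x = −loads:
  F[0-1] = -5150.4400 N (compression)
  F[0-2] = +1079.6083 N (tension)
  F[1-2] = +3449.0382 N (tension)
  F[1-3] = -706.1394 N (compression)
  F[2-3] = +682.7820 N (tension)
  F[2-4] = +338.0998 N (tension)
  F[3-4] = -714.8295 N (compression)
  Rx@0 = +1504.8200 N
  Ry@0 = +4455.0828 N
  Ry@4 = +629.8172 N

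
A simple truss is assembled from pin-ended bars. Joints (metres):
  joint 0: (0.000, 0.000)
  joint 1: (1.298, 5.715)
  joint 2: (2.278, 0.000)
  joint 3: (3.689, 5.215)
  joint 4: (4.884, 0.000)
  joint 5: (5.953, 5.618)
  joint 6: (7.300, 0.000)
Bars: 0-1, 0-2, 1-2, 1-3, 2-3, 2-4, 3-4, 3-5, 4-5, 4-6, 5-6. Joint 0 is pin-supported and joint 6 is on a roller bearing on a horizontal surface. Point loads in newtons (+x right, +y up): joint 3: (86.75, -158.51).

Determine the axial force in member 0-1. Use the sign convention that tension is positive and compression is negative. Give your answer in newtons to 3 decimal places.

-16.854

N=7 nodes, M=11 members, R=3 reactions → 2N=14, M+R=14
member 0 (0-1): L=5.8605, (cx,cy)=(0.2215,0.9752)
member 1 (0-2): L=2.2780, (cx,cy)=(1.0000,0.0000)
member 2 (1-2): L=5.7984, (cx,cy)=(0.1690,-0.9856)
member 3 (1-3): L=2.4427, (cx,cy)=(0.9788,-0.2047)
member 4 (2-3): L=5.4025, (cx,cy)=(0.2612,0.9653)
member 5 (2-4): L=2.6060, (cx,cy)=(1.0000,0.0000)
member 6 (3-4): L=5.3502, (cx,cy)=(0.2234,-0.9747)
member 7 (3-5): L=2.2996, (cx,cy)=(0.9845,0.1752)
member 8 (4-5): L=5.7188, (cx,cy)=(0.1869,0.9824)
member 9 (4-6): L=2.4160, (cx,cy)=(1.0000,0.0000)
member 10 (5-6): L=5.7772, (cx,cy)=(0.2332,-0.9724)
solve A·x = −loads:
  F[0-1] = -16.8540 N (compression)
  F[0-2] = +90.4828 N (tension)
  F[1-2] = +18.1169 N (tension)
  F[1-3] = -6.9418 N (compression)
  F[2-3] = -18.4984 N (compression)
  F[2-4] = +98.3761 N (tension)
  F[3-4] = -157.3058 N (compression)
  F[3-5] = -64.2347 N (compression)
  F[4-5] = +156.0828 N (tension)
  F[4-6] = +34.0645 N (tension)
  F[5-6] = -146.1013 N (compression)
  Rx@0 = -86.7500 N
  Ry@0 = +16.4354 N
  Ry@6 = +142.0746 N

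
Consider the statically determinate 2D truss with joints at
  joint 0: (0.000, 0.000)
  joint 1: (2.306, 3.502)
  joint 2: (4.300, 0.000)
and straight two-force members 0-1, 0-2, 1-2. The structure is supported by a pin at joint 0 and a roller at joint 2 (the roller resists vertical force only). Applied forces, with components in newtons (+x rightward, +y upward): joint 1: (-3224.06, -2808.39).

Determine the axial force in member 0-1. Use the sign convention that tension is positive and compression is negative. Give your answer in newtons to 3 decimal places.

N=3 nodes, M=3 members, R=3 reactions → 2N=6, M+R=6
member 0 (0-1): L=4.1930, (cx,cy)=(0.5500,0.8352)
member 1 (0-2): L=4.3000, (cx,cy)=(1.0000,0.0000)
member 2 (1-2): L=4.0299, (cx,cy)=(0.4948,-0.8690)
solve A·x = −loads:
  F[0-1] = -4703.1611 N (compression)
  F[0-2] = -637.5184 N (compression)
  F[1-2] = +1288.4308 N (tension)
  Rx@0 = +3224.0600 N
  Ry@0 = +3928.0437 N
  Ry@2 = -1119.6537 N

-4703.161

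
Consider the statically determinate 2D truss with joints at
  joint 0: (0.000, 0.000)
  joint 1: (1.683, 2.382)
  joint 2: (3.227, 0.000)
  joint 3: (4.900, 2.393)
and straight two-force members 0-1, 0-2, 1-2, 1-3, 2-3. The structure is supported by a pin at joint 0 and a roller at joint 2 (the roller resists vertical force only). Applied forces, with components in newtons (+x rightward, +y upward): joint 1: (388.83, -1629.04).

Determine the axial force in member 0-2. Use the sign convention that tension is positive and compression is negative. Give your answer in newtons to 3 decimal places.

736.750

N=4 nodes, M=5 members, R=3 reactions → 2N=8, M+R=8
member 0 (0-1): L=2.9166, (cx,cy)=(0.5770,0.8167)
member 1 (0-2): L=3.2270, (cx,cy)=(1.0000,0.0000)
member 2 (1-2): L=2.8386, (cx,cy)=(0.5439,-0.8391)
member 3 (1-3): L=3.2170, (cx,cy)=(1.0000,0.0034)
member 4 (2-3): L=2.9198, (cx,cy)=(0.5730,0.8196)
solve A·x = −loads:
  F[0-1] = -602.9324 N (compression)
  F[0-2] = +736.7501 N (tension)
  F[1-2] = -1354.5117 N (compression)
  F[1-3] = -0.0000 N (compression)
  F[2-3] = +0.0000 N (tension)
  Rx@0 = -388.8300 N
  Ry@0 = +492.4217 N
  Ry@2 = +1136.6183 N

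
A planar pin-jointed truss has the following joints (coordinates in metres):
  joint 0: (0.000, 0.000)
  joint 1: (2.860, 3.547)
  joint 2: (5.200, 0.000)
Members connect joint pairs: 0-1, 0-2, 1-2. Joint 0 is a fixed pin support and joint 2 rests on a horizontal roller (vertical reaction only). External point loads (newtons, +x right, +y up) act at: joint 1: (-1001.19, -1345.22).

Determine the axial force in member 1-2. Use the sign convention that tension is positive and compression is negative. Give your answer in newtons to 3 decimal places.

-68.219

N=3 nodes, M=3 members, R=3 reactions → 2N=6, M+R=6
member 0 (0-1): L=4.5564, (cx,cy)=(0.6277,0.7785)
member 1 (0-2): L=5.2000, (cx,cy)=(1.0000,0.0000)
member 2 (1-2): L=4.2493, (cx,cy)=(0.5507,-0.8347)
solve A·x = −loads:
  F[0-1] = -1654.8929 N (compression)
  F[0-2] = +37.5666 N (tension)
  F[1-2] = -68.2192 N (compression)
  Rx@0 = +1001.1900 N
  Ry@0 = +1288.2761 N
  Ry@2 = +56.9439 N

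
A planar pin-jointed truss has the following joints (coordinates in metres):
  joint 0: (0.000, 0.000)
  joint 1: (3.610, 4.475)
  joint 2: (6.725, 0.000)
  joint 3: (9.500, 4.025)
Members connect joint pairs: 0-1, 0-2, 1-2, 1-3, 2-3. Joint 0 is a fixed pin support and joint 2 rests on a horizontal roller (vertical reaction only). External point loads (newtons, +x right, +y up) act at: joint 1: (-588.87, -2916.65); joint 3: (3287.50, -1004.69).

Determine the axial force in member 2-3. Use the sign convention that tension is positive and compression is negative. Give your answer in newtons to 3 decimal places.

N=4 nodes, M=5 members, R=3 reactions → 2N=8, M+R=8
member 0 (0-1): L=5.7496, (cx,cy)=(0.6279,0.7783)
member 1 (0-2): L=6.7250, (cx,cy)=(1.0000,0.0000)
member 2 (1-2): L=5.4524, (cx,cy)=(0.5713,-0.8207)
member 3 (1-3): L=5.9072, (cx,cy)=(0.9971,-0.0762)
member 4 (2-3): L=4.8889, (cx,cy)=(0.5676,0.8233)
solve A·x = −loads:
  F[0-1] = +821.4548 N (tension)
  F[0-2] = +2182.8620 N (tension)
  F[1-2] = -4684.6610 N (compression)
  F[1-3] = +3792.0332 N (tension)
  F[2-3] = -869.4548 N (compression)
  Rx@0 = -2698.6300 N
  Ry@0 = -639.3523 N
  Ry@2 = +4560.6923 N

-869.455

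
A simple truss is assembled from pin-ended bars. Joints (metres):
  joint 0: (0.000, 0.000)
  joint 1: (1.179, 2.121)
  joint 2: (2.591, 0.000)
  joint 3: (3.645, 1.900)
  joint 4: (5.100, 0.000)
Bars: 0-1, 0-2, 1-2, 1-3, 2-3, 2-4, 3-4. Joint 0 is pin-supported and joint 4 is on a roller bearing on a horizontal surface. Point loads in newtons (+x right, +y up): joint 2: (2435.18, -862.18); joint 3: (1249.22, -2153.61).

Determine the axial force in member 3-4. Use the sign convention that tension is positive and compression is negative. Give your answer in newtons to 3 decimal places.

-3076.564

N=5 nodes, M=7 members, R=3 reactions → 2N=10, M+R=10
member 0 (0-1): L=2.4267, (cx,cy)=(0.4859,0.8740)
member 1 (0-2): L=2.5910, (cx,cy)=(1.0000,0.0000)
member 2 (1-2): L=2.5480, (cx,cy)=(0.5542,-0.8324)
member 3 (1-3): L=2.4759, (cx,cy)=(0.9960,-0.0893)
member 4 (2-3): L=2.1728, (cx,cy)=(0.4851,0.8745)
member 5 (2-4): L=2.5090, (cx,cy)=(1.0000,0.0000)
member 6 (3-4): L=2.3931, (cx,cy)=(0.6080,-0.7939)
solve A·x = −loads:
  F[0-1] = -655.7765 N (compression)
  F[0-2] = +4003.0109 N (tension)
  F[1-2] = +768.7374 N (tension)
  F[1-3] = -747.5961 N (compression)
  F[2-3] = +254.1834 N (tension)
  F[2-4] = +1870.5286 N (tension)
  F[3-4] = -3076.5636 N (compression)
  Rx@0 = -3684.4000 N
  Ry@0 = +573.1753 N
  Ry@4 = +2442.6147 N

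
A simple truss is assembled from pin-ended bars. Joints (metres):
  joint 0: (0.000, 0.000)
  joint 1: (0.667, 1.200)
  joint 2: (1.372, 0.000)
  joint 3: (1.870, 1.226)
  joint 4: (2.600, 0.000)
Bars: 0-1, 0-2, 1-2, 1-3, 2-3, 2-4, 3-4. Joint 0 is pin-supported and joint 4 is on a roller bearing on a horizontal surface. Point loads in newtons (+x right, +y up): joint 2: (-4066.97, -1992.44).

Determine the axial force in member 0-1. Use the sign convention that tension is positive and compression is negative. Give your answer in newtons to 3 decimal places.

-1076.643

N=5 nodes, M=7 members, R=3 reactions → 2N=10, M+R=10
member 0 (0-1): L=1.3729, (cx,cy)=(0.4858,0.8741)
member 1 (0-2): L=1.3720, (cx,cy)=(1.0000,0.0000)
member 2 (1-2): L=1.3918, (cx,cy)=(0.5065,-0.8622)
member 3 (1-3): L=1.2033, (cx,cy)=(0.9998,0.0216)
member 4 (2-3): L=1.3233, (cx,cy)=(0.3763,0.9265)
member 5 (2-4): L=1.2280, (cx,cy)=(1.0000,0.0000)
member 6 (3-4): L=1.4269, (cx,cy)=(0.5116,-0.8592)
solve A·x = −loads:
  F[0-1] = -1076.6435 N (compression)
  F[0-2] = -3543.9060 N (compression)
  F[1-2] = +1064.8003 N (tension)
  F[1-3] = -1062.6857 N (compression)
  F[2-3] = +1159.6082 N (tension)
  F[2-4] = +626.0347 N (tension)
  F[3-4] = -1223.6631 N (compression)
  Rx@0 = +4066.9700 N
  Ry@0 = +941.0447 N
  Ry@4 = +1051.3953 N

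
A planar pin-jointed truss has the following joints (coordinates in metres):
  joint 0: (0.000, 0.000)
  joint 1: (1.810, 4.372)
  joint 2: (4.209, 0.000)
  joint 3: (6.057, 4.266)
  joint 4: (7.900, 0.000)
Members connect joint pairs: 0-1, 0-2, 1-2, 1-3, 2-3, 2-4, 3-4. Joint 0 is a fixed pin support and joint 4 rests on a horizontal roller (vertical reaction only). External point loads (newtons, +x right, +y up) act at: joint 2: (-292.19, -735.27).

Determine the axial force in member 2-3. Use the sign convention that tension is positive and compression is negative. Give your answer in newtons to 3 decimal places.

N=5 nodes, M=7 members, R=3 reactions → 2N=10, M+R=10
member 0 (0-1): L=4.7319, (cx,cy)=(0.3825,0.9239)
member 1 (0-2): L=4.2090, (cx,cy)=(1.0000,0.0000)
member 2 (1-2): L=4.9869, (cx,cy)=(0.4811,-0.8767)
member 3 (1-3): L=4.2483, (cx,cy)=(0.9997,-0.0250)
member 4 (2-3): L=4.6491, (cx,cy)=(0.3975,0.9176)
member 5 (2-4): L=3.6910, (cx,cy)=(1.0000,0.0000)
member 6 (3-4): L=4.6471, (cx,cy)=(0.3966,-0.9180)
solve A·x = −loads:
  F[0-1] = -371.8051 N (compression)
  F[0-2] = -149.9695 N (compression)
  F[1-2] = +401.3944 N (tension)
  F[1-3] = -335.4183 N (compression)
  F[2-3] = +417.7970 N (tension)
  F[2-4] = +169.2401 N (tension)
  F[3-4] = -426.7352 N (compression)
  Rx@0 = +292.1900 N
  Ry@0 = +343.5293 N
  Ry@4 = +391.7407 N

417.797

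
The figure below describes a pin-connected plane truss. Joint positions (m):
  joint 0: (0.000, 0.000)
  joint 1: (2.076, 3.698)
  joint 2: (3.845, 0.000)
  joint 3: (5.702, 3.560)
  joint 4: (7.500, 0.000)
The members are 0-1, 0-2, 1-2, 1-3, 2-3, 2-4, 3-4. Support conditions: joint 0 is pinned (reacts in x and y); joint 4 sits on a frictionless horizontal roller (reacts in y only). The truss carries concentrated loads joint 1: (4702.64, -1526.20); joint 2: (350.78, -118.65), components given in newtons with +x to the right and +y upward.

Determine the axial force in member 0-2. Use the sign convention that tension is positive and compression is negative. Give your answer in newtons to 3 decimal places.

N=5 nodes, M=7 members, R=3 reactions → 2N=10, M+R=10
member 0 (0-1): L=4.2409, (cx,cy)=(0.4895,0.8720)
member 1 (0-2): L=3.8450, (cx,cy)=(1.0000,0.0000)
member 2 (1-2): L=4.0993, (cx,cy)=(0.4315,-0.9021)
member 3 (1-3): L=3.6286, (cx,cy)=(0.9993,-0.0380)
member 4 (2-3): L=4.0152, (cx,cy)=(0.4625,0.8866)
member 5 (2-4): L=3.6550, (cx,cy)=(1.0000,0.0000)
member 6 (3-4): L=3.9883, (cx,cy)=(0.4508,-0.8926)
solve A·x = −loads:
  F[0-1] = +1327.0152 N (tension)
  F[0-2] = +4403.8166 N (tension)
  F[1-2] = -2855.5585 N (compression)
  F[1-3] = -2822.8105 N (compression)
  F[2-3] = +3039.2122 N (tension)
  F[2-4] = +1415.1649 N (tension)
  F[3-4] = -3139.0872 N (compression)
  Rx@0 = -5053.4200 N
  Ry@0 = -1157.1451 N
  Ry@4 = +2801.9951 N

4403.817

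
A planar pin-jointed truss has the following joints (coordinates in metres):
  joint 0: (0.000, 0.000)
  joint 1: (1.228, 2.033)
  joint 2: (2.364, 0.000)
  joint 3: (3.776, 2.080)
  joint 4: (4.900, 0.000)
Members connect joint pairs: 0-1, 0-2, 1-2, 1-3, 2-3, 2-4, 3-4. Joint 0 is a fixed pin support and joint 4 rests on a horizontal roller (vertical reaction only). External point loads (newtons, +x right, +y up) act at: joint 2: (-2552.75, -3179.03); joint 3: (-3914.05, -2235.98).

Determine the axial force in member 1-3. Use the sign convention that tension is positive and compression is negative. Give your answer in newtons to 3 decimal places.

N=5 nodes, M=7 members, R=3 reactions → 2N=10, M+R=10
member 0 (0-1): L=2.3751, (cx,cy)=(0.5170,0.8560)
member 1 (0-2): L=2.3640, (cx,cy)=(1.0000,0.0000)
member 2 (1-2): L=2.3289, (cx,cy)=(0.4878,-0.8730)
member 3 (1-3): L=2.5484, (cx,cy)=(0.9998,0.0184)
member 4 (2-3): L=2.5140, (cx,cy)=(0.5617,0.8274)
member 5 (2-4): L=2.5360, (cx,cy)=(1.0000,0.0000)
member 6 (3-4): L=2.3643, (cx,cy)=(0.4754,-0.8798)
solve A·x = −loads:
  F[0-1] = -4462.4330 N (compression)
  F[0-2] = -4159.5789 N (compression)
  F[1-2] = +4282.6700 N (tension)
  F[1-3] = -4397.0232 N (compression)
  F[2-3] = -676.3212 N (compression)
  F[2-4] = +862.0859 N (tension)
  F[3-4] = -1813.3491 N (compression)
  Rx@0 = +6466.8000 N
  Ry@0 = +3819.6909 N
  Ry@4 = +1595.3191 N

-4397.023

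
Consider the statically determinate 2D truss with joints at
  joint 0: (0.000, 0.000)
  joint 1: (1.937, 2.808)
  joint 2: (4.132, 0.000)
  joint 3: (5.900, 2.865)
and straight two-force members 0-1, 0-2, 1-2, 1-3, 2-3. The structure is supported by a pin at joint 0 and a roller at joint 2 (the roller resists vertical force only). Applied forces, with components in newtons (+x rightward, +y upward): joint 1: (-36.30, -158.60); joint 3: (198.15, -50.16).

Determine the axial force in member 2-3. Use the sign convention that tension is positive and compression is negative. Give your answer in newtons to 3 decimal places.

-62.849

N=4 nodes, M=5 members, R=3 reactions → 2N=8, M+R=8
member 0 (0-1): L=3.4113, (cx,cy)=(0.5678,0.8232)
member 1 (0-2): L=4.1320, (cx,cy)=(1.0000,0.0000)
member 2 (1-2): L=3.5641, (cx,cy)=(0.6159,-0.7879)
member 3 (1-3): L=3.9634, (cx,cy)=(0.9999,0.0144)
member 4 (2-3): L=3.3666, (cx,cy)=(0.5252,0.8510)
solve A·x = −loads:
  F[0-1] = +60.6614 N (tension)
  F[0-2] = +127.4051 N (tension)
  F[1-2] = -260.4654 N (compression)
  F[1-3] = +231.1795 N (tension)
  F[2-3] = -62.8489 N (compression)
  Rx@0 = -161.8500 N
  Ry@0 = -49.9335 N
  Ry@2 = +258.6935 N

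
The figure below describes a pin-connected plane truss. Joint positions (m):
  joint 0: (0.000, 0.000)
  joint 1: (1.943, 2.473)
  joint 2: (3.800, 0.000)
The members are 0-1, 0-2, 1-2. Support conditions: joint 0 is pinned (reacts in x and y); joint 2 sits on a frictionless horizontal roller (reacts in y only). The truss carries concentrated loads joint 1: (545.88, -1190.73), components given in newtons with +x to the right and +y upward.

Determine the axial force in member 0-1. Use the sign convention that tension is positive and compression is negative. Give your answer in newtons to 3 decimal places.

-288.223

N=3 nodes, M=3 members, R=3 reactions → 2N=6, M+R=6
member 0 (0-1): L=3.1450, (cx,cy)=(0.6178,0.7863)
member 1 (0-2): L=3.8000, (cx,cy)=(1.0000,0.0000)
member 2 (1-2): L=3.0926, (cx,cy)=(0.6005,-0.7997)
solve A·x = −loads:
  F[0-1] = -288.2227 N (compression)
  F[0-2] = +723.9462 N (tension)
  F[1-2] = -1205.6415 N (compression)
  Rx@0 = -545.8800 N
  Ry@0 = +226.6380 N
  Ry@2 = +964.0920 N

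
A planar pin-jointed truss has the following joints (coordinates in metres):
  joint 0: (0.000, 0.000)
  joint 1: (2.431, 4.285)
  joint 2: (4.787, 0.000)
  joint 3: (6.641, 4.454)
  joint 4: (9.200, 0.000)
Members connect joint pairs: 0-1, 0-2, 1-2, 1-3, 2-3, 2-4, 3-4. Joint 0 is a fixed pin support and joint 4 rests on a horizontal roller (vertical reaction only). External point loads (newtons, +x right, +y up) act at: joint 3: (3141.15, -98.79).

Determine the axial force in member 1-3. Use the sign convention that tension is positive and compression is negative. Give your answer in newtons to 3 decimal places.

1633.476

N=5 nodes, M=7 members, R=3 reactions → 2N=10, M+R=10
member 0 (0-1): L=4.9266, (cx,cy)=(0.4934,0.8698)
member 1 (0-2): L=4.7870, (cx,cy)=(1.0000,0.0000)
member 2 (1-2): L=4.8900, (cx,cy)=(0.4818,-0.8763)
member 3 (1-3): L=4.2134, (cx,cy)=(0.9992,0.0401)
member 4 (2-3): L=4.8245, (cx,cy)=(0.3843,0.9232)
member 5 (2-4): L=4.4130, (cx,cy)=(1.0000,0.0000)
member 6 (3-4): L=5.1368, (cx,cy)=(0.4982,-0.8671)
solve A·x = −loads:
  F[0-1] = +1716.8199 N (tension)
  F[0-2] = +2293.9890 N (tension)
  F[1-2] = -1629.3051 N (compression)
  F[1-3] = +1633.4764 N (tension)
  F[2-3] = +1546.4800 N (tension)
  F[2-4] = +914.6889 N (tension)
  F[3-4] = -1836.0936 N (compression)
  Rx@0 = -3141.1500 N
  Ry@0 = -1493.2477 N
  Ry@4 = +1592.0377 N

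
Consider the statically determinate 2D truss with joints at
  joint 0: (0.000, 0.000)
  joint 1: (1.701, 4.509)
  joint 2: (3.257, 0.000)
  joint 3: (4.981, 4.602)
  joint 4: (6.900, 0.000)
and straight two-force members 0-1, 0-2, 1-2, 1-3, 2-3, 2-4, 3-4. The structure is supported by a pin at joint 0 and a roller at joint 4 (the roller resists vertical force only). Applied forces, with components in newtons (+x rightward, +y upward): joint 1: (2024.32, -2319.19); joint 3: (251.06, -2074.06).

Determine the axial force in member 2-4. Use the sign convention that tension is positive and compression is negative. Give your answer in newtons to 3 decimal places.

N=5 nodes, M=7 members, R=3 reactions → 2N=10, M+R=10
member 0 (0-1): L=4.8192, (cx,cy)=(0.3530,0.9356)
member 1 (0-2): L=3.2570, (cx,cy)=(1.0000,0.0000)
member 2 (1-2): L=4.7699, (cx,cy)=(0.3262,-0.9453)
member 3 (1-3): L=3.2813, (cx,cy)=(0.9996,0.0283)
member 4 (2-3): L=4.9143, (cx,cy)=(0.3508,0.9364)
member 5 (2-4): L=3.6430, (cx,cy)=(1.0000,0.0000)
member 6 (3-4): L=4.9861, (cx,cy)=(0.3849,-0.9230)
solve A·x = −loads:
  F[0-1] = -891.3644 N (compression)
  F[0-2] = +2590.0002 N (tension)
  F[1-2] = -1625.3942 N (compression)
  F[1-3] = -1809.4467 N (compression)
  F[2-3] = +1640.7570 N (tension)
  F[2-4] = +1484.1838 N (tension)
  F[3-4] = -3856.3079 N (compression)
  Rx@0 = -2275.3800 N
  Ry@0 = +833.9932 N
  Ry@4 = +3559.2568 N

1484.184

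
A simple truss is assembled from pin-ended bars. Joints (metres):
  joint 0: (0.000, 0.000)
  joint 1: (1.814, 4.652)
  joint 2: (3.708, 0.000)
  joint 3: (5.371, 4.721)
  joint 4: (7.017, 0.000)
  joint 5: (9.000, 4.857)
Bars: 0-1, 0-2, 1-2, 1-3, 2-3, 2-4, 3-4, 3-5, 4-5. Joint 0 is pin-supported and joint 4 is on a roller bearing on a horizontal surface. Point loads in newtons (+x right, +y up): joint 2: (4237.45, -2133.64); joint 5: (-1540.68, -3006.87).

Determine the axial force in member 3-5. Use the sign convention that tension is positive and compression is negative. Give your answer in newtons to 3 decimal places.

N=6 nodes, M=9 members, R=3 reactions → 2N=12, M+R=12
member 0 (0-1): L=4.9932, (cx,cy)=(0.3633,0.9317)
member 1 (0-2): L=3.7080, (cx,cy)=(1.0000,0.0000)
member 2 (1-2): L=5.0228, (cx,cy)=(0.3771,-0.9262)
member 3 (1-3): L=3.5577, (cx,cy)=(0.9998,0.0194)
member 4 (2-3): L=5.0053, (cx,cy)=(0.3322,0.9432)
member 5 (2-4): L=3.3090, (cx,cy)=(1.0000,0.0000)
member 6 (3-4): L=4.9997, (cx,cy)=(0.3292,-0.9443)
member 7 (3-5): L=3.6315, (cx,cy)=(0.9993,0.0374)
member 8 (4-5): L=5.2462, (cx,cy)=(0.3780,0.9258)
solve A·x = −loads:
  F[0-1] = -1312.5208 N (compression)
  F[0-2] = +3173.6043 N (tension)
  F[1-2] = +1300.0513 N (tension)
  F[1-3] = -967.2420 N (compression)
  F[2-3] = +985.5443 N (tension)
  F[2-4] = -901.0623 N (compression)
  F[3-4] = -977.1877 N (compression)
  F[3-5] = -318.1323 N (compression)
  F[4-5] = -3234.9545 N (compression)
  Rx@0 = -2696.7700 N
  Ry@0 = +1222.8409 N
  Ry@4 = +3917.6691 N

-318.132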